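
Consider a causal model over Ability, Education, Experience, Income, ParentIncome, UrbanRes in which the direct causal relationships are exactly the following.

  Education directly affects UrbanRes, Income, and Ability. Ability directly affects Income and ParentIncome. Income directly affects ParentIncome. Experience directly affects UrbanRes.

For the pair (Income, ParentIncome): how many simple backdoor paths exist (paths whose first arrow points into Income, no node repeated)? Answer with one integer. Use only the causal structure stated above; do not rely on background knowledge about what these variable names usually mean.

A backdoor path from Income to ParentIncome is any simple undirected path whose first edge points into Income (i.e. leaves Income via a parent).
Parents of Income: {Ability, Education}.
Enumerating:
  P1: Income <- Education -> Ability -> ParentIncome
  P2: Income <- Ability -> ParentIncome
That exhausts the simple backdoor paths. Count: 2.

2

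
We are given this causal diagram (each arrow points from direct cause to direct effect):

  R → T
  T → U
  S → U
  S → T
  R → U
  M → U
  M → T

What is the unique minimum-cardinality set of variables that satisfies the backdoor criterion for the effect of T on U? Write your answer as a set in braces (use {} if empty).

Variables eligible for adjustment (non-descendants of T, excluding T and U): {M, R, S}.
Backdoor paths from T to U:
  P1: T <- M -> U
  P2: T <- R -> U
  P3: T <- S -> U
The empty set is not sufficient: P1 (T <- M -> U) has no collider blocking it and no conditioned non-collider, so it is open.
Try {M, R, S}:
  P1: blocked at fork node M ∈ conditioning set.
  P2: blocked at fork node R ∈ conditioning set.
  P3: blocked at fork node S ∈ conditioning set.
{M, R, S} contains no descendant of T and blocks every backdoor path.
Every element of {M, R, S} is needed (dropping M leaves P1 open; dropping R leaves P2 open; dropping S leaves P3 open), so no proper subset is valid.
Among all size-3 subsets of the eligible variables, only {M, R, S} blocks every backdoor path, so it is the unique smallest valid adjustment set.

{M, R, S}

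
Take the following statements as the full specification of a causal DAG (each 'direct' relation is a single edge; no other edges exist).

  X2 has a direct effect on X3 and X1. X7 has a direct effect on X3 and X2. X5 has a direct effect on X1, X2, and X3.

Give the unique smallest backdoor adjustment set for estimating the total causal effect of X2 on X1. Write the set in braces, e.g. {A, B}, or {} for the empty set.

Variables eligible for adjustment (non-descendants of X2, excluding X2 and X1): {X5, X7}.
Backdoor paths from X2 to X1:
  P1: X2 <- X5 -> X1
  P2: X2 <- X7 -> X3 <- X5 -> X1
The empty set is not sufficient: P1 (X2 <- X5 -> X1) has no collider blocking it and no conditioned non-collider, so it is open.
Try {X5}:
  P1: blocked at fork node X5 ∈ conditioning set.
  P2: blocked at collider X3 (neither it nor any descendant is in the conditioning set).
{X5} contains no descendant of X2 and blocks every backdoor path.
No other singleton works — e.g. {X7} leaves P1 open — so {X5} is the unique smallest valid adjustment set.

{X5}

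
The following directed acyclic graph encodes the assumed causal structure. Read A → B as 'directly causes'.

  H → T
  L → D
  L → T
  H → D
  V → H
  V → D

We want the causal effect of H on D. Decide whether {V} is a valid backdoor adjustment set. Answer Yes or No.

Backdoor paths from H to D (paths whose first edge points into H):
  P1: H <- V -> D
Condition 1 (no descendant of H in the set): holds — descendants of H are {D, T}; none are in {V}.
Condition 2 (every backdoor path blocked by {V}):
  P1: blocked at fork node V ∈ conditioning set.
{V} satisfies the backdoor criterion.

Yes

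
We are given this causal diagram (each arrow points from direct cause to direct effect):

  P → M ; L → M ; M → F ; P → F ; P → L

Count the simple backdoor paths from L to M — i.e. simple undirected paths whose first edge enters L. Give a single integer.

A backdoor path from L to M is any simple undirected path whose first edge points into L (i.e. leaves L via a parent).
Parents of L: {P}.
Enumerating:
  P1: L <- P -> M
  P2: L <- P -> F <- M
That exhausts the simple backdoor paths. Count: 2.

2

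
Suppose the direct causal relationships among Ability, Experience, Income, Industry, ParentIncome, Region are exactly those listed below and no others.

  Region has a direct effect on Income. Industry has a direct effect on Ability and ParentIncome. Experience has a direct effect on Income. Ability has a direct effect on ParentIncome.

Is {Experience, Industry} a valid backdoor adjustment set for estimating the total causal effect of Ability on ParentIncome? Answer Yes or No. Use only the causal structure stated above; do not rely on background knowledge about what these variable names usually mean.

Yes

Backdoor paths from Ability to ParentIncome (paths whose first edge points into Ability):
  P1: Ability <- Industry -> ParentIncome
Condition 1 (no descendant of Ability in the set): holds — descendants of Ability are {ParentIncome}; none are in {Experience, Industry}.
Condition 2 (every backdoor path blocked by {Experience, Industry}):
  P1: blocked at fork node Industry ∈ conditioning set.
{Experience, Industry} satisfies the backdoor criterion.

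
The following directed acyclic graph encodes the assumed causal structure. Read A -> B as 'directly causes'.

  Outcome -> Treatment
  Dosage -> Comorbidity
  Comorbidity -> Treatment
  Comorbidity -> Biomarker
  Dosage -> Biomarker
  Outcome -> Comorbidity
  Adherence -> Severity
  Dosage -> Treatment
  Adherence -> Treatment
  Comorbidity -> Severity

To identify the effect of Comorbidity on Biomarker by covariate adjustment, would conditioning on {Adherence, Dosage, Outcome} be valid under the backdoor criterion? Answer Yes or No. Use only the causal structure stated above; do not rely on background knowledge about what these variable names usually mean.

Yes

Backdoor paths from Comorbidity to Biomarker (paths whose first edge points into Comorbidity):
  P1: Comorbidity <- Outcome -> Treatment <- Dosage -> Biomarker
  P2: Comorbidity <- Dosage -> Biomarker
Condition 1 (no descendant of Comorbidity in the set): holds — descendants of Comorbidity are {Biomarker, Severity, Treatment}; none are in {Adherence, Dosage, Outcome}.
Condition 2 (every backdoor path blocked by {Adherence, Dosage, Outcome}):
  P1: blocked at fork node Outcome ∈ conditioning set.
  P2: blocked at fork node Dosage ∈ conditioning set.
{Adherence, Dosage, Outcome} satisfies the backdoor criterion.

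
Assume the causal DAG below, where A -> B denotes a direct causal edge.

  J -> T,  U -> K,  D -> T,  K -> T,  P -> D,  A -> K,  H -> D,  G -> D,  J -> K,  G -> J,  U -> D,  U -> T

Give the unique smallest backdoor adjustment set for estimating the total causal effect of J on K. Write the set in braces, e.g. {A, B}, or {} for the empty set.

Variables eligible for adjustment (non-descendants of J, excluding J and K): {A, D, G, H, P, U}.
Backdoor paths from J to K:
  P1: J <- G -> D <- U -> K
  P2: J <- G -> D <- U -> T <- K
  P3: J <- G -> D -> T <- U -> K
  P4: J <- G -> D -> T <- K
Each backdoor path contains an unconditioned collider, so every path is already blocked with the empty conditioning set:
  P1: blocked at collider D (neither it nor any descendant is in the conditioning set).
  P2: blocked at collider D (neither it nor any descendant is in the conditioning set).
  P3: blocked at collider T (neither it nor any descendant is in the conditioning set).
  P4: blocked at collider T (neither it nor any descendant is in the conditioning set).
The empty set is therefore the unique smallest valid set.

{}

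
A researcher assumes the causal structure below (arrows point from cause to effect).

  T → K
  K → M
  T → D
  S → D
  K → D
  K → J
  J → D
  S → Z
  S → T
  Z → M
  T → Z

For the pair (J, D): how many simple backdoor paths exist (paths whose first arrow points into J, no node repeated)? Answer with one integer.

A backdoor path from J to D is any simple undirected path whose first edge points into J (i.e. leaves J via a parent).
Parents of J: {K}.
Enumerating:
  P1: J <- K <- T <- S -> D
  P2: J <- K <- T -> Z <- S -> D
  P3: J <- K <- T -> D
  P4: J <- K -> M <- Z <- S -> T -> D
  P5: J <- K -> M <- Z <- S -> D
  P6: J <- K -> M <- Z <- T <- S -> D
  P7: J <- K -> M <- Z <- T -> D
  P8: J <- K -> D
That exhausts the simple backdoor paths. Count: 8.

8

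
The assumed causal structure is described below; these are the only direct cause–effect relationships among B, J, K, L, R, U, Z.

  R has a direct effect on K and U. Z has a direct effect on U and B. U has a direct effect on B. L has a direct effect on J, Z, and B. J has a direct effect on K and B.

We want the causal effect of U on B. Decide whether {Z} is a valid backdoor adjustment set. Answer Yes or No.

Backdoor paths from U to B (paths whose first edge points into U):
  P1: U <- Z <- L -> J -> B
  P2: U <- Z <- L -> B
  P3: U <- Z -> B
  P4: U <- R -> K <- J <- L -> Z -> B
  P5: U <- R -> K <- J <- L -> B
  P6: U <- R -> K <- J -> B
Condition 1 (no descendant of U in the set): holds — descendants of U are {B}; none are in {Z}.
Condition 2 (every backdoor path blocked by {Z}):
  P1: blocked at chain node Z ∈ conditioning set.
  P2: blocked at chain node Z ∈ conditioning set.
  P3: blocked at fork node Z ∈ conditioning set.
  P4: blocked at collider K (neither it nor any descendant is in the conditioning set).
  P5: blocked at collider K (neither it nor any descendant is in the conditioning set).
  P6: blocked at collider K (neither it nor any descendant is in the conditioning set).
{Z} satisfies the backdoor criterion.

Yes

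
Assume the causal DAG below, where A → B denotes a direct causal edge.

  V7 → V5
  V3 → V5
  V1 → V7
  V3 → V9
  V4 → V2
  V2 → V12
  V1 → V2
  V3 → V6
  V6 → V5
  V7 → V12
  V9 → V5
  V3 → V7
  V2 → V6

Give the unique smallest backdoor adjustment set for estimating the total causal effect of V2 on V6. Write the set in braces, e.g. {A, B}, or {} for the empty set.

{}

Variables eligible for adjustment (non-descendants of V2, excluding V2 and V6): {V1, V3, V4, V7, V9}.
Backdoor paths from V2 to V6:
  P1: V2 <- V1 -> V7 <- V3 -> V9 -> V5 <- V6
  P2: V2 <- V1 -> V7 <- V3 -> V6
  P3: V2 <- V1 -> V7 <- V3 -> V5 <- V6
  P4: V2 <- V1 -> V7 -> V5 <- V3 -> V6
  P5: V2 <- V1 -> V7 -> V5 <- V9 <- V3 -> V6
  P6: V2 <- V1 -> V7 -> V5 <- V6
Each backdoor path contains an unconditioned collider, so every path is already blocked with the empty conditioning set:
  P1: blocked at collider V7 (neither it nor any descendant is in the conditioning set).
  P2: blocked at collider V7 (neither it nor any descendant is in the conditioning set).
  P3: blocked at collider V7 (neither it nor any descendant is in the conditioning set).
  P4: blocked at collider V5 (neither it nor any descendant is in the conditioning set).
  P5: blocked at collider V5 (neither it nor any descendant is in the conditioning set).
  P6: blocked at collider V5 (neither it nor any descendant is in the conditioning set).
The empty set is therefore the unique smallest valid set.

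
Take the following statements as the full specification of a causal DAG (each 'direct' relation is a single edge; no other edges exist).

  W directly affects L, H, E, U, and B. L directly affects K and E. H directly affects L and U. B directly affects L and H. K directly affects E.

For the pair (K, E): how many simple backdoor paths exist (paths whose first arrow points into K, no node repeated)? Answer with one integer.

8

A backdoor path from K to E is any simple undirected path whose first edge points into K (i.e. leaves K via a parent).
Parents of K: {L}.
Enumerating:
  P1: K <- L <- W -> E
  P2: K <- L <- B <- W -> E
  P3: K <- L <- B -> H <- W -> E
  P4: K <- L <- B -> H -> U <- W -> E
  P5: K <- L <- H <- W -> E
  P6: K <- L <- H <- B <- W -> E
  P7: K <- L <- H -> U <- W -> E
  P8: K <- L -> E
That exhausts the simple backdoor paths. Count: 8.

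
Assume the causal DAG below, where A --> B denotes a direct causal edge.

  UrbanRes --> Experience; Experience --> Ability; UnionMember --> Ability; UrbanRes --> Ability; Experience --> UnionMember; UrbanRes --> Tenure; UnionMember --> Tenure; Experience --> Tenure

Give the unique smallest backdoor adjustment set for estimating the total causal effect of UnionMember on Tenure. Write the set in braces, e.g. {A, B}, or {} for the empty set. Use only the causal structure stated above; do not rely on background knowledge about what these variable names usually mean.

Variables eligible for adjustment (non-descendants of UnionMember, excluding UnionMember and Tenure): {Experience, UrbanRes}.
Backdoor paths from UnionMember to Tenure:
  P1: UnionMember <- Experience <- UrbanRes -> Tenure
  P2: UnionMember <- Experience -> Tenure
  P3: UnionMember <- Experience -> Ability <- UrbanRes -> Tenure
The empty set is not sufficient: P1 (UnionMember <- Experience <- UrbanRes -> Tenure) has no collider blocking it and no conditioned non-collider, so it is open.
Try {Experience}:
  P1: blocked at chain node Experience ∈ conditioning set.
  P2: blocked at fork node Experience ∈ conditioning set.
  P3: blocked at fork node Experience ∈ conditioning set.
{Experience} contains no descendant of UnionMember and blocks every backdoor path.
No other singleton works — e.g. {UrbanRes} leaves P2 open — so {Experience} is the unique smallest valid adjustment set.

{Experience}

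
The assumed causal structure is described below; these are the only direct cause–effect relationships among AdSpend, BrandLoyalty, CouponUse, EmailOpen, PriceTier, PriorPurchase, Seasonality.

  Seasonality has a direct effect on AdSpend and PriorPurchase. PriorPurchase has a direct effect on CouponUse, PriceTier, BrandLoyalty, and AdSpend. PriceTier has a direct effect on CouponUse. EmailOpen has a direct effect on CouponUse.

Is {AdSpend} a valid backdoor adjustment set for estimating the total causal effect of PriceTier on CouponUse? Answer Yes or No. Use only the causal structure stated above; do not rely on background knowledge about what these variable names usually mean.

No

Backdoor paths from PriceTier to CouponUse (paths whose first edge points into PriceTier):
  P1: PriceTier <- PriorPurchase -> CouponUse
Condition 1 (no descendant of PriceTier in the set): holds — descendants of PriceTier are {CouponUse}; none are in {AdSpend}.
Condition 2 (every backdoor path blocked by {AdSpend}):
  P1: open — no interior node is in the conditioning set.
{AdSpend} does not satisfy the backdoor criterion.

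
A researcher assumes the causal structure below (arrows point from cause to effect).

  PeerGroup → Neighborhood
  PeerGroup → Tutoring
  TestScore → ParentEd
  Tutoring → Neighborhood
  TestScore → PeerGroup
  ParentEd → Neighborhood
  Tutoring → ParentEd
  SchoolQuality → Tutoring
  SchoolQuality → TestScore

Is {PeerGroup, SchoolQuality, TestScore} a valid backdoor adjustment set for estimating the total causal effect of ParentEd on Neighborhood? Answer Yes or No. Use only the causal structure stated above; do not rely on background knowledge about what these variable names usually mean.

No

Backdoor paths from ParentEd to Neighborhood (paths whose first edge points into ParentEd):
  P1: ParentEd <- TestScore <- SchoolQuality -> Tutoring <- PeerGroup -> Neighborhood
  P2: ParentEd <- TestScore <- SchoolQuality -> Tutoring -> Neighborhood
  P3: ParentEd <- TestScore -> PeerGroup -> Tutoring -> Neighborhood
  P4: ParentEd <- TestScore -> PeerGroup -> Neighborhood
  P5: ParentEd <- Tutoring <- SchoolQuality -> TestScore -> PeerGroup -> Neighborhood
  P6: ParentEd <- Tutoring <- PeerGroup -> Neighborhood
  P7: ParentEd <- Tutoring -> Neighborhood
Condition 1 (no descendant of ParentEd in the set): holds — descendants of ParentEd are {Neighborhood}; none are in {PeerGroup, SchoolQuality, TestScore}.
Condition 2 (every backdoor path blocked by {PeerGroup, SchoolQuality, TestScore}):
  P1: blocked at chain node TestScore ∈ conditioning set.
  P2: blocked at chain node TestScore ∈ conditioning set.
  P3: blocked at fork node TestScore ∈ conditioning set.
  P4: blocked at fork node TestScore ∈ conditioning set.
  P5: blocked at fork node SchoolQuality ∈ conditioning set.
  P6: blocked at fork node PeerGroup ∈ conditioning set.
  P7: open — no interior node is in the conditioning set.
{PeerGroup, SchoolQuality, TestScore} does not satisfy the backdoor criterion.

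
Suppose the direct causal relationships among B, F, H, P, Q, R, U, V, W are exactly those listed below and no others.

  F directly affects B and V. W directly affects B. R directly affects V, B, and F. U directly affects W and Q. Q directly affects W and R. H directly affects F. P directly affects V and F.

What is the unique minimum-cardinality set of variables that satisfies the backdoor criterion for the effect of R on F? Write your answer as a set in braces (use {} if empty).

{}

Variables eligible for adjustment (non-descendants of R, excluding R and F): {H, P, Q, U, W}.
Backdoor paths from R to F:
  P1: R <- Q <- U -> W -> B <- F
  P2: R <- Q -> W -> B <- F
Each backdoor path contains an unconditioned collider, so every path is already blocked with the empty conditioning set:
  P1: blocked at collider B (neither it nor any descendant is in the conditioning set).
  P2: blocked at collider B (neither it nor any descendant is in the conditioning set).
The empty set is therefore the unique smallest valid set.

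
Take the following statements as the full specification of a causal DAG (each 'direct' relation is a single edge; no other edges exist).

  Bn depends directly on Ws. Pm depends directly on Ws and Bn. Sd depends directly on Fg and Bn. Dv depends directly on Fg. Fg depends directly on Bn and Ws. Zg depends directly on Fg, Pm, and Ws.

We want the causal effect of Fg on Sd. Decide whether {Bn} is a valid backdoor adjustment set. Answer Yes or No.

Backdoor paths from Fg to Sd (paths whose first edge points into Fg):
  P1: Fg <- Ws -> Bn -> Sd
  P2: Fg <- Ws -> Pm <- Bn -> Sd
  P3: Fg <- Ws -> Zg <- Pm <- Bn -> Sd
  P4: Fg <- Bn -> Sd
Condition 1 (no descendant of Fg in the set): holds — descendants of Fg are {Dv, Sd, Zg}; none are in {Bn}.
Condition 2 (every backdoor path blocked by {Bn}):
  P1: blocked at chain node Bn ∈ conditioning set.
  P2: blocked at collider Pm (neither it nor any descendant is in the conditioning set).
  P3: blocked at collider Zg (neither it nor any descendant is in the conditioning set).
  P4: blocked at fork node Bn ∈ conditioning set.
{Bn} satisfies the backdoor criterion.

Yes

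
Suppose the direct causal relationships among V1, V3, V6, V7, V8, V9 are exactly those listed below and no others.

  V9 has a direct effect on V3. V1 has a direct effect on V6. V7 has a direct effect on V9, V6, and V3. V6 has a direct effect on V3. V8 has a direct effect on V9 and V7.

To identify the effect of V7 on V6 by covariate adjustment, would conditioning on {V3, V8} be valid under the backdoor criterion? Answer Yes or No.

Backdoor paths from V7 to V6 (paths whose first edge points into V7):
  P1: V7 <- V8 -> V9 -> V3 <- V6
Condition 1 (no descendant of V7 in the set): FAILS — V3 is a descendant of V7.
Condition 2 (every backdoor path blocked by {V3, V8}):
  P1: blocked at fork node V8 ∈ conditioning set.
{V3, V8} does not satisfy the backdoor criterion.

No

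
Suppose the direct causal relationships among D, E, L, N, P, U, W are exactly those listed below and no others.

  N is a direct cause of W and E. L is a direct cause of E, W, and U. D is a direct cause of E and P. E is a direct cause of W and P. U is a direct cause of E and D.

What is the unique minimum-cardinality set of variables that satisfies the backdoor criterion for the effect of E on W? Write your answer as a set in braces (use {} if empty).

{L, N}

Variables eligible for adjustment (non-descendants of E, excluding E and W): {D, L, N, U}.
Backdoor paths from E to W:
  P1: E <- L -> W
  P2: E <- U <- L -> W
  P3: E <- N -> W
  P4: E <- D <- U <- L -> W
The empty set is not sufficient: P1 (E <- L -> W) has no collider blocking it and no conditioned non-collider, so it is open.
Try {L, N}:
  P1: blocked at fork node L ∈ conditioning set.
  P2: blocked at fork node L ∈ conditioning set.
  P3: blocked at fork node N ∈ conditioning set.
  P4: blocked at fork node L ∈ conditioning set.
{L, N} contains no descendant of E and blocks every backdoor path.
Every element of {L, N} is needed (dropping L leaves P1 open; dropping N leaves P3 open), so no proper subset is valid.
Among all size-2 subsets of the eligible variables, only {L, N} blocks every backdoor path, so it is the unique smallest valid adjustment set.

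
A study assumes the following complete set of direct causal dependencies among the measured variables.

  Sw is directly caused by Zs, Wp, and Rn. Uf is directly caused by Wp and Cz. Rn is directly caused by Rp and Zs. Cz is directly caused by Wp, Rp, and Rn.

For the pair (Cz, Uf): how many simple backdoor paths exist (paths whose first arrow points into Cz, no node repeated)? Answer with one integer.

5

A backdoor path from Cz to Uf is any simple undirected path whose first edge points into Cz (i.e. leaves Cz via a parent).
Parents of Cz: {Rn, Rp, Wp}.
Enumerating:
  P1: Cz <- Rp -> Rn <- Zs -> Sw <- Wp -> Uf
  P2: Cz <- Rp -> Rn -> Sw <- Wp -> Uf
  P3: Cz <- Wp -> Uf
  P4: Cz <- Rn <- Zs -> Sw <- Wp -> Uf
  P5: Cz <- Rn -> Sw <- Wp -> Uf
That exhausts the simple backdoor paths. Count: 5.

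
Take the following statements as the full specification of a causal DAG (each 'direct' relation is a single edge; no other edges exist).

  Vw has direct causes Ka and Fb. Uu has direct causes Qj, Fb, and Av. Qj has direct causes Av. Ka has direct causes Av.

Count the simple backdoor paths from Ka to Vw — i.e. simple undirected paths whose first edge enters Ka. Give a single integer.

2

A backdoor path from Ka to Vw is any simple undirected path whose first edge points into Ka (i.e. leaves Ka via a parent).
Parents of Ka: {Av}.
Enumerating:
  P1: Ka <- Av -> Qj -> Uu <- Fb -> Vw
  P2: Ka <- Av -> Uu <- Fb -> Vw
That exhausts the simple backdoor paths. Count: 2.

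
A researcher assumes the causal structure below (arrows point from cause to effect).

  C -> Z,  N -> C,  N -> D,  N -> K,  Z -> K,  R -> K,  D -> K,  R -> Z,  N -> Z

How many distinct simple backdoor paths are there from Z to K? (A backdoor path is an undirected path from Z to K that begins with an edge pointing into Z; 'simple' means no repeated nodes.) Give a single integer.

A backdoor path from Z to K is any simple undirected path whose first edge points into Z (i.e. leaves Z via a parent).
Parents of Z: {C, N, R}.
Enumerating:
  P1: Z <- N -> D -> K
  P2: Z <- N -> K
  P3: Z <- C <- N -> D -> K
  P4: Z <- C <- N -> K
  P5: Z <- R -> K
That exhausts the simple backdoor paths. Count: 5.

5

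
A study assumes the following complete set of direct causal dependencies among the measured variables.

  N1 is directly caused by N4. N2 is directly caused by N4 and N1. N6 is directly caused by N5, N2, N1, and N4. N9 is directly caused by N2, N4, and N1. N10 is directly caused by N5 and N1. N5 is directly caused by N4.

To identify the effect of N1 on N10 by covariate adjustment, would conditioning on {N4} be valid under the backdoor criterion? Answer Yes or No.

Backdoor paths from N1 to N10 (paths whose first edge points into N1):
  P1: N1 <- N4 -> N5 -> N10
  P2: N1 <- N4 -> N2 -> N6 <- N5 -> N10
  P3: N1 <- N4 -> N6 <- N5 -> N10
  P4: N1 <- N4 -> N9 <- N2 -> N6 <- N5 -> N10
Condition 1 (no descendant of N1 in the set): holds — descendants of N1 are {N10, N2, N6, N9}; none are in {N4}.
Condition 2 (every backdoor path blocked by {N4}):
  P1: blocked at fork node N4 ∈ conditioning set.
  P2: blocked at fork node N4 ∈ conditioning set.
  P3: blocked at fork node N4 ∈ conditioning set.
  P4: blocked at fork node N4 ∈ conditioning set.
{N4} satisfies the backdoor criterion.

Yes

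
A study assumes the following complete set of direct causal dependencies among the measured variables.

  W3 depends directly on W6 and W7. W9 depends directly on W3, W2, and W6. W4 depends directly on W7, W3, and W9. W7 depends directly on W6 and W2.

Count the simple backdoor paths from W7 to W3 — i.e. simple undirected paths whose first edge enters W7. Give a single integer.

A backdoor path from W7 to W3 is any simple undirected path whose first edge points into W7 (i.e. leaves W7 via a parent).
Parents of W7: {W2, W6}.
Enumerating:
  P1: W7 <- W2 -> W9 <- W6 -> W3
  P2: W7 <- W2 -> W9 <- W3
  P3: W7 <- W2 -> W9 -> W4 <- W3
  P4: W7 <- W6 -> W3
  P5: W7 <- W6 -> W9 <- W3
  P6: W7 <- W6 -> W9 -> W4 <- W3
That exhausts the simple backdoor paths. Count: 6.

6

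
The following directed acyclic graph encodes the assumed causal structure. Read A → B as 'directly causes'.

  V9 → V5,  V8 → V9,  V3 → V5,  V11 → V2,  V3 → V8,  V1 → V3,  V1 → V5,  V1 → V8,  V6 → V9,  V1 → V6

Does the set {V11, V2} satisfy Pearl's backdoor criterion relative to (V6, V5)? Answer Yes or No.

Backdoor paths from V6 to V5 (paths whose first edge points into V6):
  P1: V6 <- V1 -> V3 -> V8 -> V9 -> V5
  P2: V6 <- V1 -> V3 -> V5
  P3: V6 <- V1 -> V8 <- V3 -> V5
  P4: V6 <- V1 -> V8 -> V9 -> V5
  P5: V6 <- V1 -> V5
Condition 1 (no descendant of V6 in the set): holds — descendants of V6 are {V5, V9}; none are in {V11, V2}.
Condition 2 (every backdoor path blocked by {V11, V2}):
  P1: open — no interior node is in the conditioning set.
  P2: open — no interior node is in the conditioning set.
  P3: blocked at collider V8 (neither it nor any descendant is in the conditioning set).
  P4: open — no interior node is in the conditioning set.
  P5: open — no interior node is in the conditioning set.
{V11, V2} does not satisfy the backdoor criterion.

No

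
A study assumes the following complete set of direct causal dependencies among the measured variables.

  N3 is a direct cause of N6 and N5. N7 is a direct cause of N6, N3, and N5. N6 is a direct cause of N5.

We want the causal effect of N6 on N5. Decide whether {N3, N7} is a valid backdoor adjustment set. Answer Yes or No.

Backdoor paths from N6 to N5 (paths whose first edge points into N6):
  P1: N6 <- N7 -> N3 -> N5
  P2: N6 <- N7 -> N5
  P3: N6 <- N3 <- N7 -> N5
  P4: N6 <- N3 -> N5
Condition 1 (no descendant of N6 in the set): holds — descendants of N6 are {N5}; none are in {N3, N7}.
Condition 2 (every backdoor path blocked by {N3, N7}):
  P1: blocked at fork node N7 ∈ conditioning set.
  P2: blocked at fork node N7 ∈ conditioning set.
  P3: blocked at chain node N3 ∈ conditioning set.
  P4: blocked at fork node N3 ∈ conditioning set.
{N3, N7} satisfies the backdoor criterion.

Yes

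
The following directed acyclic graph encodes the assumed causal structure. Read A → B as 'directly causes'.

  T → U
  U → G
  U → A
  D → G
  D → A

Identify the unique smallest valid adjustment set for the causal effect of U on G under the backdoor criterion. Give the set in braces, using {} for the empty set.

{}

Variables eligible for adjustment (non-descendants of U, excluding U and G): {D, T}.
Backdoor paths from U to G:
  (none)
With no backdoor paths the empty set already satisfies the criterion, and it is trivially minimal.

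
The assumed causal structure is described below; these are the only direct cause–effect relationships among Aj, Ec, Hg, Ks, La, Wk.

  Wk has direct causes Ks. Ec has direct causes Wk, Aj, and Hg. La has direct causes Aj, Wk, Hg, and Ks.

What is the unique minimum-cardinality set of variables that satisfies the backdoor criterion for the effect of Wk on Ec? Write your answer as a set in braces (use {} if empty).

{}

Variables eligible for adjustment (non-descendants of Wk, excluding Wk and Ec): {Aj, Hg, Ks}.
Backdoor paths from Wk to Ec:
  P1: Wk <- Ks -> La <- Aj -> Ec
  P2: Wk <- Ks -> La <- Hg -> Ec
Each backdoor path contains an unconditioned collider, so every path is already blocked with the empty conditioning set:
  P1: blocked at collider La (neither it nor any descendant is in the conditioning set).
  P2: blocked at collider La (neither it nor any descendant is in the conditioning set).
The empty set is therefore the unique smallest valid set.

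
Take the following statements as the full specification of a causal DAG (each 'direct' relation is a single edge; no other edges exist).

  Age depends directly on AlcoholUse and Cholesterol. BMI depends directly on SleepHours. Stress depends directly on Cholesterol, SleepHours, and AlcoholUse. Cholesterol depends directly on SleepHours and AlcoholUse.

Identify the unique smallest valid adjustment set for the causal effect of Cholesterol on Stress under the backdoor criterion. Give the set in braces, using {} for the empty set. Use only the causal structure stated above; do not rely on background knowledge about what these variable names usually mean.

Variables eligible for adjustment (non-descendants of Cholesterol, excluding Cholesterol and Stress): {AlcoholUse, BMI, SleepHours}.
Backdoor paths from Cholesterol to Stress:
  P1: Cholesterol <- SleepHours -> Stress
  P2: Cholesterol <- AlcoholUse -> Stress
The empty set is not sufficient: P1 (Cholesterol <- SleepHours -> Stress) has no collider blocking it and no conditioned non-collider, so it is open.
Try {AlcoholUse, SleepHours}:
  P1: blocked at fork node SleepHours ∈ conditioning set.
  P2: blocked at fork node AlcoholUse ∈ conditioning set.
{AlcoholUse, SleepHours} contains no descendant of Cholesterol and blocks every backdoor path.
Every element of {AlcoholUse, SleepHours} is needed (dropping AlcoholUse leaves P2 open; dropping SleepHours leaves P1 open), so no proper subset is valid.
Among all size-2 subsets of the eligible variables, only {AlcoholUse, SleepHours} blocks every backdoor path, so it is the unique smallest valid adjustment set.

{AlcoholUse, SleepHours}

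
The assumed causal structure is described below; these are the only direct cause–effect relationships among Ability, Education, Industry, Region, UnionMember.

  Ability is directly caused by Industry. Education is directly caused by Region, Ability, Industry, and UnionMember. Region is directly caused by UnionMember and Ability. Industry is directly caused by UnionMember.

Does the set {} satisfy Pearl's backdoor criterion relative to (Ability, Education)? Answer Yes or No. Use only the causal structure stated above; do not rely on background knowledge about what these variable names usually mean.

No

Backdoor paths from Ability to Education (paths whose first edge points into Ability):
  P1: Ability <- Industry <- UnionMember -> Region -> Education
  P2: Ability <- Industry <- UnionMember -> Education
  P3: Ability <- Industry -> Education
Condition 1 (no descendant of Ability in the set): holds — descendants of Ability are {Education, Region}; none are in {}.
Condition 2 (every backdoor path blocked by {}):
  P1: open — no interior node is in the conditioning set.
  P2: open — no interior node is in the conditioning set.
  P3: open — no interior node is in the conditioning set.
{} does not satisfy the backdoor criterion.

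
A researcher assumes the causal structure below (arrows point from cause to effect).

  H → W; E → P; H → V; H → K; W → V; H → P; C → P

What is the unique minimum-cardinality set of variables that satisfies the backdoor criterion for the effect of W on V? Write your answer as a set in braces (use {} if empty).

{H}

Variables eligible for adjustment (non-descendants of W, excluding W and V): {C, E, H, K, P}.
Backdoor paths from W to V:
  P1: W <- H -> V
The empty set is not sufficient: P1 (W <- H -> V) has no collider blocking it and no conditioned non-collider, so it is open.
Try {H}:
  P1: blocked at fork node H ∈ conditioning set.
{H} contains no descendant of W and blocks every backdoor path.
No other singleton works — e.g. {E} leaves P1 open — so {H} is the unique smallest valid adjustment set.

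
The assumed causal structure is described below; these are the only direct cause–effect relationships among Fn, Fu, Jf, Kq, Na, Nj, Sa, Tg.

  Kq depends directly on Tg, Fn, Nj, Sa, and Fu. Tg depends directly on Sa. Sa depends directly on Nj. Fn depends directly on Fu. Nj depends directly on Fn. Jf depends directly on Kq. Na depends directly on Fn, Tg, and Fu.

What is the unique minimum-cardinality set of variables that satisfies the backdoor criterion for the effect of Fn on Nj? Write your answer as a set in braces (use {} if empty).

{}

Variables eligible for adjustment (non-descendants of Fn, excluding Fn and Nj): {Fu}.
Backdoor paths from Fn to Nj:
  P1: Fn <- Fu -> Na <- Tg <- Sa <- Nj
  P2: Fn <- Fu -> Na <- Tg <- Sa -> Kq <- Nj
  P3: Fn <- Fu -> Na <- Tg -> Kq <- Nj
  P4: Fn <- Fu -> Na <- Tg -> Kq <- Sa <- Nj
  P5: Fn <- Fu -> Kq <- Nj
  P6: Fn <- Fu -> Kq <- Sa <- Nj
  P7: Fn <- Fu -> Kq <- Tg <- Sa <- Nj
Each backdoor path contains an unconditioned collider, so every path is already blocked with the empty conditioning set:
  P1: blocked at collider Na (neither it nor any descendant is in the conditioning set).
  P2: blocked at collider Na (neither it nor any descendant is in the conditioning set).
  P3: blocked at collider Na (neither it nor any descendant is in the conditioning set).
  P4: blocked at collider Na (neither it nor any descendant is in the conditioning set).
  P5: blocked at collider Kq (neither it nor any descendant is in the conditioning set).
  P6: blocked at collider Kq (neither it nor any descendant is in the conditioning set).
  P7: blocked at collider Kq (neither it nor any descendant is in the conditioning set).
The empty set is therefore the unique smallest valid set.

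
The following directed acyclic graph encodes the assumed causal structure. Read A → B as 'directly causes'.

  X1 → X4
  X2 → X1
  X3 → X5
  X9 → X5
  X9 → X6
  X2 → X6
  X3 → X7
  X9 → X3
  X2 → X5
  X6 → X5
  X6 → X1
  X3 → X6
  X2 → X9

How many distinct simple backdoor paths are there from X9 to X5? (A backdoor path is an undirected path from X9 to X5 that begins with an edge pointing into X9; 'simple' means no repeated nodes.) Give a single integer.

A backdoor path from X9 to X5 is any simple undirected path whose first edge points into X9 (i.e. leaves X9 via a parent).
Parents of X9: {X2}.
Enumerating:
  P1: X9 <- X2 -> X6 <- X3 -> X5
  P2: X9 <- X2 -> X6 -> X5
  P3: X9 <- X2 -> X1 <- X6 <- X3 -> X5
  P4: X9 <- X2 -> X1 <- X6 -> X5
  P5: X9 <- X2 -> X5
That exhausts the simple backdoor paths. Count: 5.

5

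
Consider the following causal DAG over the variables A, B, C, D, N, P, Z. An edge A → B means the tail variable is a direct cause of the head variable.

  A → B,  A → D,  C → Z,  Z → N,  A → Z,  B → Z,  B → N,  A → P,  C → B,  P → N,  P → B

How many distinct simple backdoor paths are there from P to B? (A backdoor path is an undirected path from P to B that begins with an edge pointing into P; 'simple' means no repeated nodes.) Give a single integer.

4

A backdoor path from P to B is any simple undirected path whose first edge points into P (i.e. leaves P via a parent).
Parents of P: {A}.
Enumerating:
  P1: P <- A -> B
  P2: P <- A -> Z <- C -> B
  P3: P <- A -> Z <- B
  P4: P <- A -> Z -> N <- B
That exhausts the simple backdoor paths. Count: 4.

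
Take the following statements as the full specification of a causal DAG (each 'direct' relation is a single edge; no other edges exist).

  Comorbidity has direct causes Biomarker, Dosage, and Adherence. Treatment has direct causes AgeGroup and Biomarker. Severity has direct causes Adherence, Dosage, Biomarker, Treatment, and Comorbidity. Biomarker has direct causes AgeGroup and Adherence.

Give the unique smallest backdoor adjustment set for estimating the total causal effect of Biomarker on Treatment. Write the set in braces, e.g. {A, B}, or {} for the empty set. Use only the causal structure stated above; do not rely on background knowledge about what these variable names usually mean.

Variables eligible for adjustment (non-descendants of Biomarker, excluding Biomarker and Treatment): {Adherence, AgeGroup, Dosage}.
Backdoor paths from Biomarker to Treatment:
  P1: Biomarker <- AgeGroup -> Treatment
  P2: Biomarker <- Adherence -> Comorbidity <- Dosage -> Severity <- Treatment
  P3: Biomarker <- Adherence -> Comorbidity -> Severity <- Treatment
  P4: Biomarker <- Adherence -> Severity <- Treatment
The empty set is not sufficient: P1 (Biomarker <- AgeGroup -> Treatment) has no collider blocking it and no conditioned non-collider, so it is open.
Try {AgeGroup}:
  P1: blocked at fork node AgeGroup ∈ conditioning set.
  P2: blocked at collider Comorbidity (neither it nor any descendant is in the conditioning set).
  P3: blocked at collider Severity (neither it nor any descendant is in the conditioning set).
  P4: blocked at collider Severity (neither it nor any descendant is in the conditioning set).
{AgeGroup} contains no descendant of Biomarker and blocks every backdoor path.
No other singleton works — e.g. {Dosage} leaves P1 open — so {AgeGroup} is the unique smallest valid adjustment set.

{AgeGroup}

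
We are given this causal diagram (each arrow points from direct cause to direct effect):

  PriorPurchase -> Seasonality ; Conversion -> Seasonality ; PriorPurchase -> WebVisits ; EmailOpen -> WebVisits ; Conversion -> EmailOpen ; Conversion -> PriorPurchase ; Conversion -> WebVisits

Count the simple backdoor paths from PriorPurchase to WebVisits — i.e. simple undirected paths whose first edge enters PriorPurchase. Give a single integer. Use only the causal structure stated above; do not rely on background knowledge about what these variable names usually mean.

2

A backdoor path from PriorPurchase to WebVisits is any simple undirected path whose first edge points into PriorPurchase (i.e. leaves PriorPurchase via a parent).
Parents of PriorPurchase: {Conversion}.
Enumerating:
  P1: PriorPurchase <- Conversion -> EmailOpen -> WebVisits
  P2: PriorPurchase <- Conversion -> WebVisits
That exhausts the simple backdoor paths. Count: 2.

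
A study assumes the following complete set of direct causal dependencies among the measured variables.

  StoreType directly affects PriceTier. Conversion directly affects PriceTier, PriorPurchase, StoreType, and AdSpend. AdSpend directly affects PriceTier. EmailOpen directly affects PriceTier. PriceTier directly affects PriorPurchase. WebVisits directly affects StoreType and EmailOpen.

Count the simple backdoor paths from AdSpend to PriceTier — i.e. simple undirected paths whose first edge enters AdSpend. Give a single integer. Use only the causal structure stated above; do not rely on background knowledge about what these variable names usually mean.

4

A backdoor path from AdSpend to PriceTier is any simple undirected path whose first edge points into AdSpend (i.e. leaves AdSpend via a parent).
Parents of AdSpend: {Conversion}.
Enumerating:
  P1: AdSpend <- Conversion -> StoreType <- WebVisits -> EmailOpen -> PriceTier
  P2: AdSpend <- Conversion -> StoreType -> PriceTier
  P3: AdSpend <- Conversion -> PriceTier
  P4: AdSpend <- Conversion -> PriorPurchase <- PriceTier
That exhausts the simple backdoor paths. Count: 4.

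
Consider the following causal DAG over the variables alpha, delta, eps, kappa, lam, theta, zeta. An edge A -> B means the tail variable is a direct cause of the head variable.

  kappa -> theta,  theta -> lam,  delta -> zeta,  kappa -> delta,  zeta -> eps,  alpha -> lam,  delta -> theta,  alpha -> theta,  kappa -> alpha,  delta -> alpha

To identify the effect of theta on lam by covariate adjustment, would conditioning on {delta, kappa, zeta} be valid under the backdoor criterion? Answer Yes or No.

Backdoor paths from theta to lam (paths whose first edge points into theta):
  P1: theta <- kappa -> delta -> alpha -> lam
  P2: theta <- kappa -> alpha -> lam
  P3: theta <- delta <- kappa -> alpha -> lam
  P4: theta <- delta -> alpha -> lam
  P5: theta <- alpha -> lam
Condition 1 (no descendant of theta in the set): holds — descendants of theta are {lam}; none are in {delta, kappa, zeta}.
Condition 2 (every backdoor path blocked by {delta, kappa, zeta}):
  P1: blocked at fork node kappa ∈ conditioning set.
  P2: blocked at fork node kappa ∈ conditioning set.
  P3: blocked at chain node delta ∈ conditioning set.
  P4: blocked at fork node delta ∈ conditioning set.
  P5: open — no interior node is in the conditioning set.
{delta, kappa, zeta} does not satisfy the backdoor criterion.

No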